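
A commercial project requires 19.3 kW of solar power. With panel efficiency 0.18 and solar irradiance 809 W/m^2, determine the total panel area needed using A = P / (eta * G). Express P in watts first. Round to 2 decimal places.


Convert target power to watts: P = 19.3 * 1000 = 19300.0 W
Compute denominator: eta * G = 0.18 * 809 = 145.62
Required area A = P / (eta * G) = 19300.0 / 145.62
A = 132.54 m^2

132.54


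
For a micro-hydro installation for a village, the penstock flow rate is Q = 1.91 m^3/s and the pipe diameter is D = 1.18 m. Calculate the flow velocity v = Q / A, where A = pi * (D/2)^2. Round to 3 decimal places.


Compute pipe cross-sectional area:
  A = pi * (D/2)^2 = pi * (1.18/2)^2 = 1.0936 m^2
Calculate velocity:
  v = Q / A = 1.91 / 1.0936
  v = 1.747 m/s

1.747


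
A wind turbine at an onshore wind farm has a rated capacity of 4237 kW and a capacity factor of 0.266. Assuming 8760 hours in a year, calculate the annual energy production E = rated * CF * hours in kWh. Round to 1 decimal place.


Annual energy = rated_kW * capacity_factor * hours_per_year
Given: P_rated = 4237 kW, CF = 0.266, hours = 8760
E = 4237 * 0.266 * 8760
E = 9872887.9 kWh

9872887.9


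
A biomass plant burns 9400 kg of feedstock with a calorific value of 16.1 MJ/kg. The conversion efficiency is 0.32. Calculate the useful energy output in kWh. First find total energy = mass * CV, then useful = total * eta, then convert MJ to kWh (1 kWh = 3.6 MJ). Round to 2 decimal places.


Total energy = mass * CV = 9400 * 16.1 = 151340.0 MJ
Useful energy = total * eta = 151340.0 * 0.32 = 48428.8 MJ
Convert to kWh: 48428.8 / 3.6
Useful energy = 13452.44 kWh

13452.44


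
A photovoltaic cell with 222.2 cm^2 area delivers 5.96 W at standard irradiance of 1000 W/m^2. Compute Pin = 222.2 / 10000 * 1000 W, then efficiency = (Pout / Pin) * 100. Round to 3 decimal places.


First compute the input power:
  Pin = area_cm2 / 10000 * G = 222.2 / 10000 * 1000 = 22.22 W
Then compute efficiency:
  Efficiency = (Pout / Pin) * 100 = (5.96 / 22.22) * 100
  Efficiency = 26.823%

26.823


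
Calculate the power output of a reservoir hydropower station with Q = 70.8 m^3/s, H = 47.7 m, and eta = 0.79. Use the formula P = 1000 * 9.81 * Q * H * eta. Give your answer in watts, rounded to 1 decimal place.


Apply the hydropower formula P = rho * g * Q * H * eta
rho * g = 1000 * 9.81 = 9810.0
P = 9810.0 * 70.8 * 47.7 * 0.79
P = 26172652.3 W

26172652.3


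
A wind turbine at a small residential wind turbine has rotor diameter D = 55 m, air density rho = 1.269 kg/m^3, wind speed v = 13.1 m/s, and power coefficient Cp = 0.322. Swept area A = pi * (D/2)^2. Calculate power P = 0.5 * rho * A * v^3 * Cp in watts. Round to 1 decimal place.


Step 1 -- Compute swept area:
  A = pi * (D/2)^2 = pi * (55/2)^2 = 2375.83 m^2
Step 2 -- Apply wind power equation:
  P = 0.5 * rho * A * v^3 * Cp
  v^3 = 13.1^3 = 2248.091
  P = 0.5 * 1.269 * 2375.83 * 2248.091 * 0.322
  P = 1091230.9 W

1091230.9


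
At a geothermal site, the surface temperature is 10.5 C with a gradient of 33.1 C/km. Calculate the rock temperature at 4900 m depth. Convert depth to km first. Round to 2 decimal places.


Convert depth to km: 4900 / 1000 = 4.9 km
Temperature increase = gradient * depth_km = 33.1 * 4.9 = 162.19 C
Temperature at depth = T_surface + delta_T = 10.5 + 162.19
T = 172.69 C

172.69


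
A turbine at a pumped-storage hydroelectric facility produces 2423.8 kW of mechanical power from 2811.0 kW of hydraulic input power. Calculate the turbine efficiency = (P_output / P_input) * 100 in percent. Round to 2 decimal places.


Turbine efficiency = (output power / input power) * 100
eta = (2423.8 / 2811.0) * 100
eta = 86.23%

86.23


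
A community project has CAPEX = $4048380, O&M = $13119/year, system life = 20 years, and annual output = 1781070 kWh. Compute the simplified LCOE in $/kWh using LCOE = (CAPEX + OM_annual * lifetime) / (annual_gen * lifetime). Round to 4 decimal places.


Total cost = CAPEX + OM * lifetime = 4048380 + 13119 * 20 = 4048380 + 262380 = 4310760
Total generation = annual * lifetime = 1781070 * 20 = 35621400 kWh
LCOE = 4310760 / 35621400
LCOE = 0.1210 $/kWh

0.1210


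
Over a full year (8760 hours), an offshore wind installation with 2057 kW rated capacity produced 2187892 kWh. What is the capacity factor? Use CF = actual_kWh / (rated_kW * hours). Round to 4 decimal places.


Capacity factor = actual output / maximum possible output
Maximum possible = rated * hours = 2057 * 8760 = 18019320 kWh
CF = 2187892 / 18019320
CF = 0.1214

0.1214


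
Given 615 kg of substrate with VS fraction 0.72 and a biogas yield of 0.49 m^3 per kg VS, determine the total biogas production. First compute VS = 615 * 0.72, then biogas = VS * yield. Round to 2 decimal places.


Compute volatile solids:
  VS = mass * VS_fraction = 615 * 0.72 = 442.8 kg
Calculate biogas volume:
  Biogas = VS * specific_yield = 442.8 * 0.49
  Biogas = 216.97 m^3

216.97


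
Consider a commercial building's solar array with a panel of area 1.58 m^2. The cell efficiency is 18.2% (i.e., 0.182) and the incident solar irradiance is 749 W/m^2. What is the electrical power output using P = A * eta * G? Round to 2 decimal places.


Use the solar power formula P = A * eta * G.
Given: A = 1.58 m^2, eta = 0.182, G = 749 W/m^2
P = 1.58 * 0.182 * 749
P = 215.38 W

215.38


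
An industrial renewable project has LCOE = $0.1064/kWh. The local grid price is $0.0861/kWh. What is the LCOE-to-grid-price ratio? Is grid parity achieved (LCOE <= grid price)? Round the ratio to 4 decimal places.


Compare LCOE to grid price:
  LCOE = $0.1064/kWh, Grid price = $0.0861/kWh
  Ratio = LCOE / grid_price = 0.1064 / 0.0861 = 1.2358
  Grid parity achieved (ratio <= 1)? no

1.2358


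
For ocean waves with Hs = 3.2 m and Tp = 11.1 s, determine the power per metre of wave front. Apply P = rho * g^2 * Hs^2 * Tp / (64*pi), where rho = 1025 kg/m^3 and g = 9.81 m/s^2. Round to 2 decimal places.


Apply wave power formula:
  g^2 = 9.81^2 = 96.2361
  Hs^2 = 3.2^2 = 10.24
  Numerator = rho * g^2 * Hs^2 * Tp = 1025 * 96.2361 * 10.24 * 11.1 = 11212044.57
  Denominator = 64 * pi = 201.0619
  P = 11212044.57 / 201.0619 = 55764.13 W/m

55764.13


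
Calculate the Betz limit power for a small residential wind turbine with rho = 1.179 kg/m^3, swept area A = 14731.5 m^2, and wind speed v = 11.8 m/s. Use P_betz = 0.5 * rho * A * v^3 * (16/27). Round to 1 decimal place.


The Betz coefficient Cp_max = 16/27 = 0.5926
v^3 = 11.8^3 = 1643.032
P_betz = 0.5 * rho * A * v^3 * Cp_max
P_betz = 0.5 * 1.179 * 14731.5 * 1643.032 * 0.5926
P_betz = 8455377.9 W

8455377.9


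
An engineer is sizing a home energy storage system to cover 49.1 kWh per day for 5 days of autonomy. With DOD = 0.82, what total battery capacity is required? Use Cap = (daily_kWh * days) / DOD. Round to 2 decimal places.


Total energy needed = daily * days = 49.1 * 5 = 245.5 kWh
Account for depth of discharge:
  Cap = total_energy / DOD = 245.5 / 0.82
  Cap = 299.39 kWh

299.39


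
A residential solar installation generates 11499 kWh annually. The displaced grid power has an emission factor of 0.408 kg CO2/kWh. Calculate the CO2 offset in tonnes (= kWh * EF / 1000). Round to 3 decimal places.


CO2 offset in kg = generation * emission_factor
CO2 offset = 11499 * 0.408 = 4691.59 kg
Convert to tonnes:
  CO2 offset = 4691.59 / 1000 = 4.692 tonnes

4.692


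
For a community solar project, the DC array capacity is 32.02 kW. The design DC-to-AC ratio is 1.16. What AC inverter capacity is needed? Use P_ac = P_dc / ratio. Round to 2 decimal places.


The inverter AC capacity is determined by the DC/AC ratio.
Given: P_dc = 32.02 kW, DC/AC ratio = 1.16
P_ac = P_dc / ratio = 32.02 / 1.16
P_ac = 27.60 kW

27.60


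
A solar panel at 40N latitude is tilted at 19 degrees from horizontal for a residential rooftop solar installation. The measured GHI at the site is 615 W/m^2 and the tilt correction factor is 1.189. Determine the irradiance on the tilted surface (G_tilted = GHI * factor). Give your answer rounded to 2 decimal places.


Identify the given values:
  GHI = 615 W/m^2, tilt correction factor = 1.189
Apply the formula G_tilted = GHI * factor:
  G_tilted = 615 * 1.189
  G_tilted = 731.24 W/m^2

731.24


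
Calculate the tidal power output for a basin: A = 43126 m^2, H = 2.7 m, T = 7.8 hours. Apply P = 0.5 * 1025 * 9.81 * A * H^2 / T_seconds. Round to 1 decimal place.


Convert period to seconds: T = 7.8 * 3600 = 28080.0 s
H^2 = 2.7^2 = 7.29
P = 0.5 * rho * g * A * H^2 / T
P = 0.5 * 1025 * 9.81 * 43126 * 7.29 / 28080.0
P = 56290.2 W

56290.2


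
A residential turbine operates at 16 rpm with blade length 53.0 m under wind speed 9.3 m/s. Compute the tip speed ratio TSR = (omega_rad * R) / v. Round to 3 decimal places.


Convert rotational speed to rad/s:
  omega = 16 * 2 * pi / 60 = 1.6755 rad/s
Compute tip speed:
  v_tip = omega * R = 1.6755 * 53.0 = 88.802 m/s
Tip speed ratio:
  TSR = v_tip / v_wind = 88.802 / 9.3 = 9.549

9.549


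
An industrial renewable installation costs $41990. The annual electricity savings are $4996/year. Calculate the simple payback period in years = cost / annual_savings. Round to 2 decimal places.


Simple payback period = initial cost / annual savings
Payback = 41990 / 4996
Payback = 8.40 years

8.40


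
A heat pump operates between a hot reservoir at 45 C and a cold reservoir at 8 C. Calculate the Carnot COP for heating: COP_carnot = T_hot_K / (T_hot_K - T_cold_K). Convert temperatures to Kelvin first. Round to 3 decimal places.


Convert to Kelvin:
  T_hot = 45 + 273.15 = 318.15 K
  T_cold = 8 + 273.15 = 281.15 K
Apply Carnot COP formula:
  COP = T_hot_K / (T_hot_K - T_cold_K) = 318.15 / 37.0
  COP = 8.599

8.599


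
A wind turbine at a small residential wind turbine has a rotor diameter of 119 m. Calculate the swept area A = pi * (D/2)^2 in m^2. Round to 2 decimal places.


Compute the rotor radius:
  r = D / 2 = 119 / 2 = 59.5 m
Calculate swept area:
  A = pi * r^2 = pi * 59.5^2
  A = 11122.02 m^2

11122.02


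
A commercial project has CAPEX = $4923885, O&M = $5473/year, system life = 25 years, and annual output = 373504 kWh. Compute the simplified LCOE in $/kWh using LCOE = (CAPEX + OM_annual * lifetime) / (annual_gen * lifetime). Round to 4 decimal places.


Total cost = CAPEX + OM * lifetime = 4923885 + 5473 * 25 = 4923885 + 136825 = 5060710
Total generation = annual * lifetime = 373504 * 25 = 9337600 kWh
LCOE = 5060710 / 9337600
LCOE = 0.5420 $/kWh

0.5420


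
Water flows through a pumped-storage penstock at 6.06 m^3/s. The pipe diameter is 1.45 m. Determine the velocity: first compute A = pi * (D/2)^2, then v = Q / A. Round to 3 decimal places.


Compute pipe cross-sectional area:
  A = pi * (D/2)^2 = pi * (1.45/2)^2 = 1.6513 m^2
Calculate velocity:
  v = Q / A = 6.06 / 1.6513
  v = 3.670 m/s

3.670


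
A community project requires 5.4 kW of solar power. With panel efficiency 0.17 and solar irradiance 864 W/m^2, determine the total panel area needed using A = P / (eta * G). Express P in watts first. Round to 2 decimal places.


Convert target power to watts: P = 5.4 * 1000 = 5400.0 W
Compute denominator: eta * G = 0.17 * 864 = 146.88
Required area A = P / (eta * G) = 5400.0 / 146.88
A = 36.76 m^2

36.76


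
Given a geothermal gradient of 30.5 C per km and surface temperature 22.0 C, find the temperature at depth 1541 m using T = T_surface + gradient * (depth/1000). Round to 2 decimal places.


Convert depth to km: 1541 / 1000 = 1.541 km
Temperature increase = gradient * depth_km = 30.5 * 1.541 = 47.0 C
Temperature at depth = T_surface + delta_T = 22.0 + 47.0
T = 69.00 C

69.00


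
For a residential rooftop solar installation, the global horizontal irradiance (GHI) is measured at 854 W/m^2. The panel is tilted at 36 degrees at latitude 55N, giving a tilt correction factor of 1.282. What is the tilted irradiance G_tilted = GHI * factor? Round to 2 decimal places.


Identify the given values:
  GHI = 854 W/m^2, tilt correction factor = 1.282
Apply the formula G_tilted = GHI * factor:
  G_tilted = 854 * 1.282
  G_tilted = 1094.83 W/m^2

1094.83


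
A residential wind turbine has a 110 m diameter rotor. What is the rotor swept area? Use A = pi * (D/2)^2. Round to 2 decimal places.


Compute the rotor radius:
  r = D / 2 = 110 / 2 = 55.0 m
Calculate swept area:
  A = pi * r^2 = pi * 55.0^2
  A = 9503.32 m^2

9503.32


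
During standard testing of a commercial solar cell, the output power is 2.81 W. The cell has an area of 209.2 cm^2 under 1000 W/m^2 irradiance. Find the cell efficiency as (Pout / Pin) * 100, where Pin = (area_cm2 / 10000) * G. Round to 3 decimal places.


First compute the input power:
  Pin = area_cm2 / 10000 * G = 209.2 / 10000 * 1000 = 20.92 W
Then compute efficiency:
  Efficiency = (Pout / Pin) * 100 = (2.81 / 20.92) * 100
  Efficiency = 13.432%

13.432


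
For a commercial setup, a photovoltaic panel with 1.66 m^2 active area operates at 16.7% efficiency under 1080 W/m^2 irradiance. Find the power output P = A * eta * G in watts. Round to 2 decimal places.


Use the solar power formula P = A * eta * G.
Given: A = 1.66 m^2, eta = 0.167, G = 1080 W/m^2
P = 1.66 * 0.167 * 1080
P = 299.40 W

299.40


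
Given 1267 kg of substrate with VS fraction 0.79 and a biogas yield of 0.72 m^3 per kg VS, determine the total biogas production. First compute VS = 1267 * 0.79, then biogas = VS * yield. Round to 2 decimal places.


Compute volatile solids:
  VS = mass * VS_fraction = 1267 * 0.79 = 1000.93 kg
Calculate biogas volume:
  Biogas = VS * specific_yield = 1000.93 * 0.72
  Biogas = 720.67 m^3

720.67


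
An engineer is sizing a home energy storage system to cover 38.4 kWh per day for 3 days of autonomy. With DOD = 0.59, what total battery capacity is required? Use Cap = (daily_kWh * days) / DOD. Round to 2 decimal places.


Total energy needed = daily * days = 38.4 * 3 = 115.2 kWh
Account for depth of discharge:
  Cap = total_energy / DOD = 115.2 / 0.59
  Cap = 195.25 kWh

195.25


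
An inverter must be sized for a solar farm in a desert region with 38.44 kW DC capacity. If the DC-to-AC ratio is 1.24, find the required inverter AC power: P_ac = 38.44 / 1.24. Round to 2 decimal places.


The inverter AC capacity is determined by the DC/AC ratio.
Given: P_dc = 38.44 kW, DC/AC ratio = 1.24
P_ac = P_dc / ratio = 38.44 / 1.24
P_ac = 31.00 kW

31.00


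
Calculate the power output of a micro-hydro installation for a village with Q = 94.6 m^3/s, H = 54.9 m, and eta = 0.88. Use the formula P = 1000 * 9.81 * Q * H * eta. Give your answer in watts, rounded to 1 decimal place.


Apply the hydropower formula P = rho * g * Q * H * eta
rho * g = 1000 * 9.81 = 9810.0
P = 9810.0 * 94.6 * 54.9 * 0.88
P = 44834792.1 W

44834792.1


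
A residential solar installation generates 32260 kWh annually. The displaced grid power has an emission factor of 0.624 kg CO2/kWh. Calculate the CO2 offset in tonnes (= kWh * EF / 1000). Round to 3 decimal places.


CO2 offset in kg = generation * emission_factor
CO2 offset = 32260 * 0.624 = 20130.24 kg
Convert to tonnes:
  CO2 offset = 20130.24 / 1000 = 20.130 tonnes

20.130


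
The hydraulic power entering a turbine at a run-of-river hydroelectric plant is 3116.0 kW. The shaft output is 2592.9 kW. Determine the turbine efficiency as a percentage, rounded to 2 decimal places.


Turbine efficiency = (output power / input power) * 100
eta = (2592.9 / 3116.0) * 100
eta = 83.21%

83.21


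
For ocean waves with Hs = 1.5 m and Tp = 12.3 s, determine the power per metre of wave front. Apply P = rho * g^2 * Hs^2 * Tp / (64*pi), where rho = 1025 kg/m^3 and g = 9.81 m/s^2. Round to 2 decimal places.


Apply wave power formula:
  g^2 = 9.81^2 = 96.2361
  Hs^2 = 1.5^2 = 2.25
  Numerator = rho * g^2 * Hs^2 * Tp = 1025 * 96.2361 * 2.25 * 12.3 = 2729917.42
  Denominator = 64 * pi = 201.0619
  P = 2729917.42 / 201.0619 = 13577.50 W/m

13577.50


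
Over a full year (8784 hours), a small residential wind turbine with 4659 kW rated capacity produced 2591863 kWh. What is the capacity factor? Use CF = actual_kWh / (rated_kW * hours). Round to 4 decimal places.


Capacity factor = actual output / maximum possible output
Maximum possible = rated * hours = 4659 * 8784 = 40924656 kWh
CF = 2591863 / 40924656
CF = 0.0633

0.0633


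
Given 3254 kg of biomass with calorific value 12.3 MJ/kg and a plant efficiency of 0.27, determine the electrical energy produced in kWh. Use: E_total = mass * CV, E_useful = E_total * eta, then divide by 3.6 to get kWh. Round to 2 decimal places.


Total energy = mass * CV = 3254 * 12.3 = 40024.2 MJ
Useful energy = total * eta = 40024.2 * 0.27 = 10806.53 MJ
Convert to kWh: 10806.53 / 3.6
Useful energy = 3001.82 kWh

3001.82


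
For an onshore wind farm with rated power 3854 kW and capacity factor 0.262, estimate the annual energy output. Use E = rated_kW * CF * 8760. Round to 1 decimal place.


Annual energy = rated_kW * capacity_factor * hours_per_year
Given: P_rated = 3854 kW, CF = 0.262, hours = 8760
E = 3854 * 0.262 * 8760
E = 8845392.5 kWh

8845392.5


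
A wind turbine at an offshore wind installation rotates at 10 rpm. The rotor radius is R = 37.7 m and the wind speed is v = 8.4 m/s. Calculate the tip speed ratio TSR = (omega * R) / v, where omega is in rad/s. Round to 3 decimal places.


Convert rotational speed to rad/s:
  omega = 10 * 2 * pi / 60 = 1.0472 rad/s
Compute tip speed:
  v_tip = omega * R = 1.0472 * 37.7 = 39.479 m/s
Tip speed ratio:
  TSR = v_tip / v_wind = 39.479 / 8.4 = 4.700

4.700


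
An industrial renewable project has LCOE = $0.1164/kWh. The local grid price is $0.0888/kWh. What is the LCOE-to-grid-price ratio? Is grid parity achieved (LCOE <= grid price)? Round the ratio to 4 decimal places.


Compare LCOE to grid price:
  LCOE = $0.1164/kWh, Grid price = $0.0888/kWh
  Ratio = LCOE / grid_price = 0.1164 / 0.0888 = 1.3108
  Grid parity achieved (ratio <= 1)? no

1.3108


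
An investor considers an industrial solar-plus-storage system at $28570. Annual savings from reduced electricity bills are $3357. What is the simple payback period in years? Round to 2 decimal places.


Simple payback period = initial cost / annual savings
Payback = 28570 / 3357
Payback = 8.51 years

8.51


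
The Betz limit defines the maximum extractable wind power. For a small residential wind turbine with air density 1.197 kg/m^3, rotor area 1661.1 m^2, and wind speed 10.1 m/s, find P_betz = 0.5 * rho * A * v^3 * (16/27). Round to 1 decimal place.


The Betz coefficient Cp_max = 16/27 = 0.5926
v^3 = 10.1^3 = 1030.301
P_betz = 0.5 * rho * A * v^3 * Cp_max
P_betz = 0.5 * 1.197 * 1661.1 * 1030.301 * 0.5926
P_betz = 606988.2 W

606988.2


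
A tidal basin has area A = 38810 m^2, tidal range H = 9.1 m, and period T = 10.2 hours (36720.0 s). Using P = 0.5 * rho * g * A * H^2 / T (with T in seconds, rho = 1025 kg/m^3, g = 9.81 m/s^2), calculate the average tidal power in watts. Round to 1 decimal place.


Convert period to seconds: T = 10.2 * 3600 = 36720.0 s
H^2 = 9.1^2 = 82.81
P = 0.5 * rho * g * A * H^2 / T
P = 0.5 * 1025 * 9.81 * 38810 * 82.81 / 36720.0
P = 440034.4 W

440034.4


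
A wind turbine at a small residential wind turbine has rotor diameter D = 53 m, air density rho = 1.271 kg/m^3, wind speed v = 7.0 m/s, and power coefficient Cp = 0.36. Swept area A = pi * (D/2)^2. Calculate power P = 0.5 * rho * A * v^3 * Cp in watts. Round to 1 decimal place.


Step 1 -- Compute swept area:
  A = pi * (D/2)^2 = pi * (53/2)^2 = 2206.18 m^2
Step 2 -- Apply wind power equation:
  P = 0.5 * rho * A * v^3 * Cp
  v^3 = 7.0^3 = 343.0
  P = 0.5 * 1.271 * 2206.18 * 343.0 * 0.36
  P = 173122.6 W

173122.6


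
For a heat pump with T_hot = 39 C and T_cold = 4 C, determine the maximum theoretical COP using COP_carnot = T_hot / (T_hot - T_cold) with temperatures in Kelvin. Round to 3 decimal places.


Convert to Kelvin:
  T_hot = 39 + 273.15 = 312.15 K
  T_cold = 4 + 273.15 = 277.15 K
Apply Carnot COP formula:
  COP = T_hot_K / (T_hot_K - T_cold_K) = 312.15 / 35.0
  COP = 8.919

8.919


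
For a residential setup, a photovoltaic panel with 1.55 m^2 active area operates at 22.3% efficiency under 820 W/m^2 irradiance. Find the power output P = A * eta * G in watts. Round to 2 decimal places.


Use the solar power formula P = A * eta * G.
Given: A = 1.55 m^2, eta = 0.223, G = 820 W/m^2
P = 1.55 * 0.223 * 820
P = 283.43 W

283.43


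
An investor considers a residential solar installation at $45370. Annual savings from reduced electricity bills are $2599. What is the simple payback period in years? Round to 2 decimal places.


Simple payback period = initial cost / annual savings
Payback = 45370 / 2599
Payback = 17.46 years

17.46


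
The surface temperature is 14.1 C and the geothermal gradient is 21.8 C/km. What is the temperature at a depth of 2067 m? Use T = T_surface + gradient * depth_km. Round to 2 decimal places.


Convert depth to km: 2067 / 1000 = 2.067 km
Temperature increase = gradient * depth_km = 21.8 * 2.067 = 45.06 C
Temperature at depth = T_surface + delta_T = 14.1 + 45.06
T = 59.16 C

59.16


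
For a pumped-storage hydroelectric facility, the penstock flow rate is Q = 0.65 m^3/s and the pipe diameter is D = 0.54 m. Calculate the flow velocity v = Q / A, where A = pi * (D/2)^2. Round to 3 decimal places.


Compute pipe cross-sectional area:
  A = pi * (D/2)^2 = pi * (0.54/2)^2 = 0.229 m^2
Calculate velocity:
  v = Q / A = 0.65 / 0.229
  v = 2.838 m/s

2.838


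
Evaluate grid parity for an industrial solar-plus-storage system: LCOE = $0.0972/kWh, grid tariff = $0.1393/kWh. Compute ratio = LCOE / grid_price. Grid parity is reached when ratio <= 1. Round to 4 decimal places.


Compare LCOE to grid price:
  LCOE = $0.0972/kWh, Grid price = $0.1393/kWh
  Ratio = LCOE / grid_price = 0.0972 / 0.1393 = 0.6978
  Grid parity achieved (ratio <= 1)? yes

0.6978


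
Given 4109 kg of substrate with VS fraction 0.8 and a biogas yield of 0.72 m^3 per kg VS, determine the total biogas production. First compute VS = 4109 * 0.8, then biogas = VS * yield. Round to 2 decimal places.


Compute volatile solids:
  VS = mass * VS_fraction = 4109 * 0.8 = 3287.2 kg
Calculate biogas volume:
  Biogas = VS * specific_yield = 3287.2 * 0.72
  Biogas = 2366.78 m^3

2366.78


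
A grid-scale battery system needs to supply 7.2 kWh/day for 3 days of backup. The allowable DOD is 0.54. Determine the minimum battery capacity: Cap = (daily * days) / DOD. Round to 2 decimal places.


Total energy needed = daily * days = 7.2 * 3 = 21.6 kWh
Account for depth of discharge:
  Cap = total_energy / DOD = 21.6 / 0.54
  Cap = 40.00 kWh

40.00


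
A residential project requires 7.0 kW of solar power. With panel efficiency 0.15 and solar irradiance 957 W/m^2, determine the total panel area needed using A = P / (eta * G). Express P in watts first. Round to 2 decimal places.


Convert target power to watts: P = 7.0 * 1000 = 7000.0 W
Compute denominator: eta * G = 0.15 * 957 = 143.55
Required area A = P / (eta * G) = 7000.0 / 143.55
A = 48.76 m^2

48.76


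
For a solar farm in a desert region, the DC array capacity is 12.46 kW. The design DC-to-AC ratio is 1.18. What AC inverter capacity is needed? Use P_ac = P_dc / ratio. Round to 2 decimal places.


The inverter AC capacity is determined by the DC/AC ratio.
Given: P_dc = 12.46 kW, DC/AC ratio = 1.18
P_ac = P_dc / ratio = 12.46 / 1.18
P_ac = 10.56 kW

10.56


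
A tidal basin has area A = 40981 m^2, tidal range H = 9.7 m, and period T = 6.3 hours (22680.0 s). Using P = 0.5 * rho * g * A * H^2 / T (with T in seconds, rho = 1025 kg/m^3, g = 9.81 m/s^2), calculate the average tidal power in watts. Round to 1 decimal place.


Convert period to seconds: T = 6.3 * 3600 = 22680.0 s
H^2 = 9.7^2 = 94.09
P = 0.5 * rho * g * A * H^2 / T
P = 0.5 * 1025 * 9.81 * 40981 * 94.09 / 22680.0
P = 854763.3 W

854763.3


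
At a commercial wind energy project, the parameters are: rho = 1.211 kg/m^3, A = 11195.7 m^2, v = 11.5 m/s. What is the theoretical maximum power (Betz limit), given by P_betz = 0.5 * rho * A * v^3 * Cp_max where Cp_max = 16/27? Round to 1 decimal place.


The Betz coefficient Cp_max = 16/27 = 0.5926
v^3 = 11.5^3 = 1520.875
P_betz = 0.5 * rho * A * v^3 * Cp_max
P_betz = 0.5 * 1.211 * 11195.7 * 1520.875 * 0.5926
P_betz = 6109633.2 W

6109633.2


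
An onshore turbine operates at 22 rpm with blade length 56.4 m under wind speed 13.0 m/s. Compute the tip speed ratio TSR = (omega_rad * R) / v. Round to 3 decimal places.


Convert rotational speed to rad/s:
  omega = 22 * 2 * pi / 60 = 2.3038 rad/s
Compute tip speed:
  v_tip = omega * R = 2.3038 * 56.4 = 129.936 m/s
Tip speed ratio:
  TSR = v_tip / v_wind = 129.936 / 13.0 = 9.995

9.995


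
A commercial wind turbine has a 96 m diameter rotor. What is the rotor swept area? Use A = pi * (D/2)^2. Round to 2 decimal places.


Compute the rotor radius:
  r = D / 2 = 96 / 2 = 48.0 m
Calculate swept area:
  A = pi * r^2 = pi * 48.0^2
  A = 7238.23 m^2

7238.23


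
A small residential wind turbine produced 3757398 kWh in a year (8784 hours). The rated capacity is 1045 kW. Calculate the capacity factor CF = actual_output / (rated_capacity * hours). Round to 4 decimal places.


Capacity factor = actual output / maximum possible output
Maximum possible = rated * hours = 1045 * 8784 = 9179280 kWh
CF = 3757398 / 9179280
CF = 0.4093

0.4093


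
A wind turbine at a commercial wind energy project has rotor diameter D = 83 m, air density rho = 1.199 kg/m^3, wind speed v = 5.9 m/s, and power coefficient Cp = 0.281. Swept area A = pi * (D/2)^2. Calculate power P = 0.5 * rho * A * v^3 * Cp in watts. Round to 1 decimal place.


Step 1 -- Compute swept area:
  A = pi * (D/2)^2 = pi * (83/2)^2 = 5410.61 m^2
Step 2 -- Apply wind power equation:
  P = 0.5 * rho * A * v^3 * Cp
  v^3 = 5.9^3 = 205.379
  P = 0.5 * 1.199 * 5410.61 * 205.379 * 0.281
  P = 187196.4 W

187196.4


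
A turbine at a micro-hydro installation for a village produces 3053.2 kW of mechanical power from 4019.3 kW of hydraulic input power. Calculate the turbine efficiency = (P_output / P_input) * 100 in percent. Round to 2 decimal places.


Turbine efficiency = (output power / input power) * 100
eta = (3053.2 / 4019.3) * 100
eta = 75.96%

75.96


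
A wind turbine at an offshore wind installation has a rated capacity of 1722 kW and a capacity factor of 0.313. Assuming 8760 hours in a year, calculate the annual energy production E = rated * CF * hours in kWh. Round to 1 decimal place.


Annual energy = rated_kW * capacity_factor * hours_per_year
Given: P_rated = 1722 kW, CF = 0.313, hours = 8760
E = 1722 * 0.313 * 8760
E = 4721517.4 kWh

4721517.4


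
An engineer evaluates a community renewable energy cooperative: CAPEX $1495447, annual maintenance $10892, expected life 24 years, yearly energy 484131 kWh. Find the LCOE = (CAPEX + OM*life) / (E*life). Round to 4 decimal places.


Total cost = CAPEX + OM * lifetime = 1495447 + 10892 * 24 = 1495447 + 261408 = 1756855
Total generation = annual * lifetime = 484131 * 24 = 11619144 kWh
LCOE = 1756855 / 11619144
LCOE = 0.1512 $/kWh

0.1512


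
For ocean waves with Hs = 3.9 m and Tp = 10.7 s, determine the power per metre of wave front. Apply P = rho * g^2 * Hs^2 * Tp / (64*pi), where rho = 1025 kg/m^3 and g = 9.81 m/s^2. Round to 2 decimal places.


Apply wave power formula:
  g^2 = 9.81^2 = 96.2361
  Hs^2 = 3.9^2 = 15.21
  Numerator = rho * g^2 * Hs^2 * Tp = 1025 * 96.2361 * 15.21 * 10.7 = 16053689.98
  Denominator = 64 * pi = 201.0619
  P = 16053689.98 / 201.0619 = 79844.50 W/m

79844.50


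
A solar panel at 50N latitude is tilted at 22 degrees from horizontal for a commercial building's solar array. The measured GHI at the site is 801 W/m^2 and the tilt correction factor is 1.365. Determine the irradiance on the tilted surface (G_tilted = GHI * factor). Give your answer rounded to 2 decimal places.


Identify the given values:
  GHI = 801 W/m^2, tilt correction factor = 1.365
Apply the formula G_tilted = GHI * factor:
  G_tilted = 801 * 1.365
  G_tilted = 1093.37 W/m^2

1093.37


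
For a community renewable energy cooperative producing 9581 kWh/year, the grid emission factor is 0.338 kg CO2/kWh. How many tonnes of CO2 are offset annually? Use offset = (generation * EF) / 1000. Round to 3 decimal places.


CO2 offset in kg = generation * emission_factor
CO2 offset = 9581 * 0.338 = 3238.38 kg
Convert to tonnes:
  CO2 offset = 3238.38 / 1000 = 3.238 tonnes

3.238


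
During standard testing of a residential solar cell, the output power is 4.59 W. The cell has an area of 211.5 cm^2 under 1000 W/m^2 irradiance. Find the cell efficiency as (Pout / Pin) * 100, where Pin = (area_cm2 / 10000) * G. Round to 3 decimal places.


First compute the input power:
  Pin = area_cm2 / 10000 * G = 211.5 / 10000 * 1000 = 21.15 W
Then compute efficiency:
  Efficiency = (Pout / Pin) * 100 = (4.59 / 21.15) * 100
  Efficiency = 21.702%

21.702


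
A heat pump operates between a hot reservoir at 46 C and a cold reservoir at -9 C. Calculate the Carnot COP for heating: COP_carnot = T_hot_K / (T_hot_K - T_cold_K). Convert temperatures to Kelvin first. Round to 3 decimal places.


Convert to Kelvin:
  T_hot = 46 + 273.15 = 319.15 K
  T_cold = -9 + 273.15 = 264.15 K
Apply Carnot COP formula:
  COP = T_hot_K / (T_hot_K - T_cold_K) = 319.15 / 55.0
  COP = 5.803

5.803


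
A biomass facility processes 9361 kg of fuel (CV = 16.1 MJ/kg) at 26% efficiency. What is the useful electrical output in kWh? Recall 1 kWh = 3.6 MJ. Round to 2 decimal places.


Total energy = mass * CV = 9361 * 16.1 = 150712.1 MJ
Useful energy = total * eta = 150712.1 * 0.26 = 39185.15 MJ
Convert to kWh: 39185.15 / 3.6
Useful energy = 10884.76 kWh

10884.76


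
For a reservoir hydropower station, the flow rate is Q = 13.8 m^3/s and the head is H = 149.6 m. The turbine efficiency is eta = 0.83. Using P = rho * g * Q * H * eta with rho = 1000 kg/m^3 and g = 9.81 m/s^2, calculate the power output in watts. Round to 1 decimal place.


Apply the hydropower formula P = rho * g * Q * H * eta
rho * g = 1000 * 9.81 = 9810.0
P = 9810.0 * 13.8 * 149.6 * 0.83
P = 16809615.5 W

16809615.5


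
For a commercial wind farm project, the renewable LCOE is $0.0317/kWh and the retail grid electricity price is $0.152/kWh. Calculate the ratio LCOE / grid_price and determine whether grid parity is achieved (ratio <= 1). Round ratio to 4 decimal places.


Compare LCOE to grid price:
  LCOE = $0.0317/kWh, Grid price = $0.152/kWh
  Ratio = LCOE / grid_price = 0.0317 / 0.152 = 0.2086
  Grid parity achieved (ratio <= 1)? yes

0.2086


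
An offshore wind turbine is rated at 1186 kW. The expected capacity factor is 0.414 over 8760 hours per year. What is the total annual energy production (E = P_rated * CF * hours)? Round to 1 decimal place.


Annual energy = rated_kW * capacity_factor * hours_per_year
Given: P_rated = 1186 kW, CF = 0.414, hours = 8760
E = 1186 * 0.414 * 8760
E = 4301195.0 kWh

4301195.0


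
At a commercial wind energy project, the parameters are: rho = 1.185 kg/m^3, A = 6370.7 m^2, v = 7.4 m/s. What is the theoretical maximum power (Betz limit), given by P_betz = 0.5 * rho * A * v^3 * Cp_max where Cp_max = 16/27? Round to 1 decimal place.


The Betz coefficient Cp_max = 16/27 = 0.5926
v^3 = 7.4^3 = 405.224
P_betz = 0.5 * rho * A * v^3 * Cp_max
P_betz = 0.5 * 1.185 * 6370.7 * 405.224 * 0.5926
P_betz = 906414.6 W

906414.6


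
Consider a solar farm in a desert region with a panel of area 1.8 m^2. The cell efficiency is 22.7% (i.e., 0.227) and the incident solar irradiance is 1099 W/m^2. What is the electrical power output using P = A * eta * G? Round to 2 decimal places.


Use the solar power formula P = A * eta * G.
Given: A = 1.8 m^2, eta = 0.227, G = 1099 W/m^2
P = 1.8 * 0.227 * 1099
P = 449.05 W

449.05


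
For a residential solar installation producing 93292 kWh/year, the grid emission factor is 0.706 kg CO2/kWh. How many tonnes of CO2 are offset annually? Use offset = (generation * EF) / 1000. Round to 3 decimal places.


CO2 offset in kg = generation * emission_factor
CO2 offset = 93292 * 0.706 = 65864.15 kg
Convert to tonnes:
  CO2 offset = 65864.15 / 1000 = 65.864 tonnes

65.864


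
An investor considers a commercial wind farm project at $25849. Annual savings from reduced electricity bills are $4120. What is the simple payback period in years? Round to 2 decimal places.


Simple payback period = initial cost / annual savings
Payback = 25849 / 4120
Payback = 6.27 years

6.27


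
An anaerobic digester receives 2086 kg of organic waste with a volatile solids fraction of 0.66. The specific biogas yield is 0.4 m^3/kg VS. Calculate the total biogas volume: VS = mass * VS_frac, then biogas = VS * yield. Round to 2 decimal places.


Compute volatile solids:
  VS = mass * VS_fraction = 2086 * 0.66 = 1376.76 kg
Calculate biogas volume:
  Biogas = VS * specific_yield = 1376.76 * 0.4
  Biogas = 550.70 m^3

550.70


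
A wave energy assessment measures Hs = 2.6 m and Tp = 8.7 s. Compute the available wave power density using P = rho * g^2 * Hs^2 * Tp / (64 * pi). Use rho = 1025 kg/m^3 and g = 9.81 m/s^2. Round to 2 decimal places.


Apply wave power formula:
  g^2 = 9.81^2 = 96.2361
  Hs^2 = 2.6^2 = 6.76
  Numerator = rho * g^2 * Hs^2 * Tp = 1025 * 96.2361 * 6.76 * 8.7 = 5801333.45
  Denominator = 64 * pi = 201.0619
  P = 5801333.45 / 201.0619 = 28853.47 W/m

28853.47


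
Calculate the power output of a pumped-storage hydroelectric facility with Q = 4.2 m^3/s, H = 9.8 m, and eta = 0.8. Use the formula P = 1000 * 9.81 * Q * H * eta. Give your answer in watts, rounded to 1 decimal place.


Apply the hydropower formula P = rho * g * Q * H * eta
rho * g = 1000 * 9.81 = 9810.0
P = 9810.0 * 4.2 * 9.8 * 0.8
P = 323023.7 W

323023.7


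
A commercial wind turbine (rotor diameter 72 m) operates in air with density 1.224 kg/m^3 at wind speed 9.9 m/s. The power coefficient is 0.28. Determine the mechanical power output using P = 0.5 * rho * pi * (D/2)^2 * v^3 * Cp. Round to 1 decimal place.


Step 1 -- Compute swept area:
  A = pi * (D/2)^2 = pi * (72/2)^2 = 4071.5 m^2
Step 2 -- Apply wind power equation:
  P = 0.5 * rho * A * v^3 * Cp
  v^3 = 9.9^3 = 970.299
  P = 0.5 * 1.224 * 4071.5 * 970.299 * 0.28
  P = 676970.8 W

676970.8


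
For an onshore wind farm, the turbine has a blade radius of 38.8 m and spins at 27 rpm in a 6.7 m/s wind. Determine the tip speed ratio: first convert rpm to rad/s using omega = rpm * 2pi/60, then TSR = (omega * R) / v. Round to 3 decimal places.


Convert rotational speed to rad/s:
  omega = 27 * 2 * pi / 60 = 2.8274 rad/s
Compute tip speed:
  v_tip = omega * R = 2.8274 * 38.8 = 109.704 m/s
Tip speed ratio:
  TSR = v_tip / v_wind = 109.704 / 6.7 = 16.374

16.374


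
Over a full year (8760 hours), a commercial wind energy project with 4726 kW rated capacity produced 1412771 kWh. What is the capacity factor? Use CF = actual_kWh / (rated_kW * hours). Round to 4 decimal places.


Capacity factor = actual output / maximum possible output
Maximum possible = rated * hours = 4726 * 8760 = 41399760 kWh
CF = 1412771 / 41399760
CF = 0.0341

0.0341


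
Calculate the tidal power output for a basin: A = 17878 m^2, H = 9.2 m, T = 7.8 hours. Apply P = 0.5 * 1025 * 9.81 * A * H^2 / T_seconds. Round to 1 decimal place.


Convert period to seconds: T = 7.8 * 3600 = 28080.0 s
H^2 = 9.2^2 = 84.64
P = 0.5 * rho * g * A * H^2 / T
P = 0.5 * 1025 * 9.81 * 17878 * 84.64 / 28080.0
P = 270932.0 W

270932.0


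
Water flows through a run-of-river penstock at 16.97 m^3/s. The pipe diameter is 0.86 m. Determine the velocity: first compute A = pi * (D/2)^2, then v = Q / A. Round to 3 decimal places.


Compute pipe cross-sectional area:
  A = pi * (D/2)^2 = pi * (0.86/2)^2 = 0.5809 m^2
Calculate velocity:
  v = Q / A = 16.97 / 0.5809
  v = 29.214 m/s

29.214


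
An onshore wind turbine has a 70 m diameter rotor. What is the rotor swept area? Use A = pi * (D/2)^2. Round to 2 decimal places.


Compute the rotor radius:
  r = D / 2 = 70 / 2 = 35.0 m
Calculate swept area:
  A = pi * r^2 = pi * 35.0^2
  A = 3848.45 m^2

3848.45


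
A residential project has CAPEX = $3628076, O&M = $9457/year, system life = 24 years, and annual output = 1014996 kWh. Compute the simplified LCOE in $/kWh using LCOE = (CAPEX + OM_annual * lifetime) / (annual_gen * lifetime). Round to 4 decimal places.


Total cost = CAPEX + OM * lifetime = 3628076 + 9457 * 24 = 3628076 + 226968 = 3855044
Total generation = annual * lifetime = 1014996 * 24 = 24359904 kWh
LCOE = 3855044 / 24359904
LCOE = 0.1583 $/kWh

0.1583


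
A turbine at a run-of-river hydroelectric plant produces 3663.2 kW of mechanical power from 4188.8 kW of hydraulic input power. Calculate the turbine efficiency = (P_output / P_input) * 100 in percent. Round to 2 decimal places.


Turbine efficiency = (output power / input power) * 100
eta = (3663.2 / 4188.8) * 100
eta = 87.45%

87.45


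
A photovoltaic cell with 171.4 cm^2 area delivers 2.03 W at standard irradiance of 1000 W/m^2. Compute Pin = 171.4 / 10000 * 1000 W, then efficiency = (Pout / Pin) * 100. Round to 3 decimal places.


First compute the input power:
  Pin = area_cm2 / 10000 * G = 171.4 / 10000 * 1000 = 17.14 W
Then compute efficiency:
  Efficiency = (Pout / Pin) * 100 = (2.03 / 17.14) * 100
  Efficiency = 11.844%

11.844


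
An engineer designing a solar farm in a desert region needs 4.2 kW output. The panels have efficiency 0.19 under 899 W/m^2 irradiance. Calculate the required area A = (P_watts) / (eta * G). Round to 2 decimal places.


Convert target power to watts: P = 4.2 * 1000 = 4200.0 W
Compute denominator: eta * G = 0.19 * 899 = 170.81
Required area A = P / (eta * G) = 4200.0 / 170.81
A = 24.59 m^2

24.59


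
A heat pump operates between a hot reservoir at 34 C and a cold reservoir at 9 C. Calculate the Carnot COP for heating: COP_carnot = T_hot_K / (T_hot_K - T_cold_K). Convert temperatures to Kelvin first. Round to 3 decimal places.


Convert to Kelvin:
  T_hot = 34 + 273.15 = 307.15 K
  T_cold = 9 + 273.15 = 282.15 K
Apply Carnot COP formula:
  COP = T_hot_K / (T_hot_K - T_cold_K) = 307.15 / 25.0
  COP = 12.286

12.286


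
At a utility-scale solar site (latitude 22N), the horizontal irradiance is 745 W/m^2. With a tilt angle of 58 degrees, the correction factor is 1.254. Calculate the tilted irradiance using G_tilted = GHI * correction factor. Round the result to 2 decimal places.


Identify the given values:
  GHI = 745 W/m^2, tilt correction factor = 1.254
Apply the formula G_tilted = GHI * factor:
  G_tilted = 745 * 1.254
  G_tilted = 934.23 W/m^2

934.23


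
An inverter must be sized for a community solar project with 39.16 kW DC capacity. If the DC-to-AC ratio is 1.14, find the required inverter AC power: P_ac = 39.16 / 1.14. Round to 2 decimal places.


The inverter AC capacity is determined by the DC/AC ratio.
Given: P_dc = 39.16 kW, DC/AC ratio = 1.14
P_ac = P_dc / ratio = 39.16 / 1.14
P_ac = 34.35 kW

34.35


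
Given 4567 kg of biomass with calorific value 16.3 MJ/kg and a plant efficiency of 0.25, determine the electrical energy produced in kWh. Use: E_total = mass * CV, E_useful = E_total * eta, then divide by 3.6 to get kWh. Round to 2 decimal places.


Total energy = mass * CV = 4567 * 16.3 = 74442.1 MJ
Useful energy = total * eta = 74442.1 * 0.25 = 18610.53 MJ
Convert to kWh: 18610.53 / 3.6
Useful energy = 5169.59 kWh

5169.59


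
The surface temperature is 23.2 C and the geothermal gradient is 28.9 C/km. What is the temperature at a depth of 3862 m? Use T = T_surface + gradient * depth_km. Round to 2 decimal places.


Convert depth to km: 3862 / 1000 = 3.862 km
Temperature increase = gradient * depth_km = 28.9 * 3.862 = 111.61 C
Temperature at depth = T_surface + delta_T = 23.2 + 111.61
T = 134.81 C

134.81
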